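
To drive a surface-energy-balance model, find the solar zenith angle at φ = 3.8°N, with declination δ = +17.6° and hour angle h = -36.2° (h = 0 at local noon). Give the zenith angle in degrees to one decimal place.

cos θ_z = sin φ sin δ + cos φ cos δ cos h = 0.020039 + 0.767496 = 0.787535.
θ_z = arccos(0.787535) = 38.0°.

θ_z = 38.0°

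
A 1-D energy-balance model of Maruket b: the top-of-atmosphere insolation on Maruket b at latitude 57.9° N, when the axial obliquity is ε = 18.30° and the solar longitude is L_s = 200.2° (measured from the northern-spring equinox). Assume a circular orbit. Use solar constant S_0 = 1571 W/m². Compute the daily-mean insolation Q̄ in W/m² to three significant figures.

Q̄ ≈ 196 W/m²

Solar declination: sin δ = sin ε · sin L_s = sin 18.30° × sin 200.2° = -0.10842, so δ = -6.224°.
cos h₀ = −tan(+57.9°) tan(-6.224°) = 0.1739, h₀ = 1.3960 rad.
Bracket: h₀ sin ϕ sin δ + cos ϕ cos δ sin h₀ = 1.3960×0.84712×-0.10842 + 0.53140×0.99411×0.98477 = -0.128215 + 0.520225 = 0.392010.
Q̄ = (S_0/π) × [bracket] = (1571/π) × 0.392010 = 196.0 W/m².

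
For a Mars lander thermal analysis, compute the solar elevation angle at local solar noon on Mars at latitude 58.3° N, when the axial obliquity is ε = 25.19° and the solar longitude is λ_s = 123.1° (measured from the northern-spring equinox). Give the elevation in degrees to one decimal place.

Solar declination: sin δ = sin ε · sin λ_s = sin 25.19° × sin 123.1° = 0.35655, so δ = +20.889°.
At local noon the hour angle is zero, so the zenith angle equals |φ − δ| = |+58.3° − (+20.889°)| = 37.411°.
Elevation = 90° − 37.411° = 52.6°.

52.6°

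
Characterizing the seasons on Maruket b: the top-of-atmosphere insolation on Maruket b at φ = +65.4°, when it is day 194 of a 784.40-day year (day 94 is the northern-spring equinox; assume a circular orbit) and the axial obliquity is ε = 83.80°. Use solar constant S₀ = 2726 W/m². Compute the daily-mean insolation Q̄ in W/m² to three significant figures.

Solar longitude: λ_s = 360° × (194 − 94)/784.40 = 45.895°.
sin δ = sin 83.80° × sin 45.895° = 0.71386, so δ = +45.550°.
cos H₀ = −tan(+65.4°) tan(+45.550°) = -2.2266 ≤ −1 ⇒ polar day, H₀ = π.
Bracket: H₀ sin φ sin δ + cos φ cos δ sin H₀ = 3.1416×0.90924×0.71386 + 0.41628×0.70028×0.00000 = 2.039119 + 0.000000 = 2.039119.
Q̄ = (S₀/π) × [bracket] = (2726/π) × 2.039119 = 1769 W/m².

Q̄ ≈ 1.77e+03 W/m²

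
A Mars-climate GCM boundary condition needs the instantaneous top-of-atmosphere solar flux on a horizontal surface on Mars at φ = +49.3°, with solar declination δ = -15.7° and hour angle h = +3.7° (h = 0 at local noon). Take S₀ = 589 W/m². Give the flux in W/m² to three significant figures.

248 W/m²

cos θ_z = sin φ sin δ + cos φ cos δ cos h = -0.205151 + 0.626461 = 0.421310.
Flux = S₀ · cos θ_z = 589 × 0.421310 = 248.2 W/m².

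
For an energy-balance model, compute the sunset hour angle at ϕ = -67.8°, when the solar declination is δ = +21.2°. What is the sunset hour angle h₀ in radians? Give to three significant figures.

h₀ = 0.316 rad

cos h₀ = −tan ϕ · tan δ = −tan(-67.8°) × tan(+21.200°) = 0.9505, so h₀ = 0.3161 rad = 18.11°.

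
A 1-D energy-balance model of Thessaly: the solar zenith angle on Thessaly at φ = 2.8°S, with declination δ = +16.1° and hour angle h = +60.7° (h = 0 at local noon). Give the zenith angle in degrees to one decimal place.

θ_z = 62.9°

cos θ_z = sin φ sin δ + cos φ cos δ cos h = -0.013547 + 0.469627 = 0.456080.
θ_z = arccos(0.456080) = 62.9°.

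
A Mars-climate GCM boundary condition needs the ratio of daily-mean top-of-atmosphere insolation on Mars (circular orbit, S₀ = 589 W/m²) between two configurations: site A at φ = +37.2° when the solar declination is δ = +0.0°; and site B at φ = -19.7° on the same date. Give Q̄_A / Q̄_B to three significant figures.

Q̄_A / Q̄_B ≈ 0.846

— Configuration A (φ=+37.2°):
cos H₀ = −tan(+37.2°) tan(+0.000°) = -0.0000, H₀ = 1.5708 rad.
Bracket: H₀ sin φ sin δ + cos φ cos δ sin H₀ = 1.5708×0.60460×0.00000 + 0.79653×1.00000×1.00000 = 0.000000 + 0.796530 = 0.796530.
Q̄ = (S₀/π) × [bracket] = (589/π) × 0.796530 = 149.34 W/m².
— Configuration B (φ=-19.7°):
cos H₀ = −tan(-19.7°) tan(+0.000°) = 0.0000, H₀ = 1.5708 rad.
Bracket: H₀ sin φ sin δ + cos φ cos δ sin H₀ = 1.5708×-0.33710×0.00000 + 0.94147×1.00000×1.00000 = -0.000000 + 0.941470 = 0.941470.
Q̄ = (S₀/π) × [bracket] = (589/π) × 0.941470 = 176.51 W/m².
Ratio Q̄_A / Q̄_B = 149.34 / 176.51 = 0.8461.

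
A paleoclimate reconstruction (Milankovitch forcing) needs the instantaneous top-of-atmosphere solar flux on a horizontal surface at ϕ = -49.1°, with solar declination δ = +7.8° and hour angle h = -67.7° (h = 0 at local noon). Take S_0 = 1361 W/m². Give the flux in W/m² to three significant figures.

cos θ_z = sin ϕ sin δ + cos ϕ cos δ cos h = -0.102581 + 0.246147 = 0.143566.
Flux = S_0 · cos θ_z = 1361 × 0.143566 = 195.4 W/m².

195 W/m²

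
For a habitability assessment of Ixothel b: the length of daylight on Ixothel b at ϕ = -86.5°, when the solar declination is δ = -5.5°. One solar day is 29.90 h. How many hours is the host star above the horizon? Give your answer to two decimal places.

29.90 h

Sunrise equation: cos h₀ = −tan ϕ · tan δ = -1.5743 ≤ −1, so the host star never sets (polar day) and h₀ = π.
Daylight = 2h₀/(2π) × 29.90 h = (3.1416/π) × 29.90 = 29.90 h.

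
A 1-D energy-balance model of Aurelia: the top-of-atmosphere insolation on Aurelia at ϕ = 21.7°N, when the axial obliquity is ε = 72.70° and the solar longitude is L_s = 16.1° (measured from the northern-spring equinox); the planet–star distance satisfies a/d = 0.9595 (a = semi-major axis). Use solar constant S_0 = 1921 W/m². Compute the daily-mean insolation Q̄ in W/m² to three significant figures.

Solar declination: sin δ = sin ε · sin L_s = sin 72.70° × sin 16.1° = 0.26477, so δ = +15.353°.
cos h₀ = −tan(+21.7°) tan(+15.353°) = -0.1093, h₀ = 1.6803 rad.
Bracket: h₀ sin ϕ sin δ + cos ϕ cos δ sin h₀ = 1.6803×0.36975×0.26477 + 0.92913×0.96431×0.99401 = 0.164499 + 0.890602 = 1.055101.
Inverse-square distance factor (a/d)² = 0.9595² = 0.920640.
Q̄ = (S_0/π) × 0.920640 × [bracket] = (1921/π) × 0.920640 × 1.055101 = 594.0 W/m².

Q̄ ≈ 594 W/m²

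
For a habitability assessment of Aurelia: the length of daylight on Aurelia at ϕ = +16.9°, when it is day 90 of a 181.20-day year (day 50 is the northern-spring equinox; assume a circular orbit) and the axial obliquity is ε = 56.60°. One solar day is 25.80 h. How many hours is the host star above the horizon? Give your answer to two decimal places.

16.61 h

Solar longitude: L_s = 360° × (90 − 50)/181.20 = 79.470°.
sin δ = sin 56.60° × sin 79.470° = 0.82079, so δ = +55.164°.
cos h₀ = −tan ϕ · tan δ = −tan(+16.9°) × tan(+55.164°) = -0.4366, so h₀ = 2.0226 rad = 115.88°.
Daylight = 2h₀/(2π) × 25.80 h = (2.0226/π) × 25.80 = 16.61 h.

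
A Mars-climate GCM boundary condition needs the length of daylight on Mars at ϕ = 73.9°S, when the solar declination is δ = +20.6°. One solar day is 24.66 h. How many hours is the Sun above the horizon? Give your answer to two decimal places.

cos h₀ = −tan ϕ · tan δ = 1.3023 ≥ 1, so the Sun never rises (polar night) and h₀ = 0.
Daylight = 2h₀/(2π) × 24.66 h = (0.0000/π) × 24.66 = 0.00 h.

0.00 h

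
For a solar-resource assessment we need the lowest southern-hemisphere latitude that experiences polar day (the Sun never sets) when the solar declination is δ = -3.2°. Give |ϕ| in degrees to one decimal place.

Polar day requires cos h₀ = −tan ϕ tan δ ≤ −1, i.e. tan ϕ tan δ ≥ 1.
The boundary is |tan ϕ| · |tan δ| = 1, so |ϕ| = 90° − |δ| = 90° − 3.2° = 86.8° in the southern hemisphere.

|ϕ| = 86.8°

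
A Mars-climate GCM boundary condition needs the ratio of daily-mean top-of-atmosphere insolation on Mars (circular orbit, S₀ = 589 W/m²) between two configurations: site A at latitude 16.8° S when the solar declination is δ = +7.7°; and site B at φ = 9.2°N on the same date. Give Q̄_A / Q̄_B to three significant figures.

— Configuration A (φ=-16.8°):
cos H₀ = −tan(-16.8°) tan(+7.700°) = 0.0408, H₀ = 1.5300 rad.
Bracket: H₀ sin φ sin δ + cos φ cos δ sin H₀ = 1.5300×-0.28903×0.13399 + 0.95732×0.99098×0.99917 = -0.059253 + 0.947898 = 0.888645.
Q̄ = (S₀/π) × [bracket] = (589/π) × 0.888645 = 166.61 W/m².
— Configuration B (φ=+9.2°):
cos H₀ = −tan(+9.2°) tan(+7.700°) = -0.0219, H₀ = 1.5927 rad.
Bracket: H₀ sin φ sin δ + cos φ cos δ sin H₀ = 1.5927×0.15988×0.13399 + 0.98714×0.99098×0.99976 = 0.034119 + 0.978001 = 1.012120.
Q̄ = (S₀/π) × [bracket] = (589/π) × 1.012120 = 189.76 W/m².
Ratio Q̄_A / Q̄_B = 166.61 / 189.76 = 0.8780.

Q̄_A / Q̄_B ≈ 0.878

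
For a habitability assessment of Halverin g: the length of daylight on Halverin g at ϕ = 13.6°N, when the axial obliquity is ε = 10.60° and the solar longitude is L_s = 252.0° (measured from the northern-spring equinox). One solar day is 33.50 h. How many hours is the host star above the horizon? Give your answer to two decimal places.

Solar declination: sin δ = sin ε · sin L_s = sin 10.60° × sin 252.0° = -0.17495, so δ = -10.076°.
cos h₀ = −tan ϕ · tan δ = −tan(+13.6°) × tan(-10.076°) = 0.0430, so h₀ = 1.5278 rad = 87.54°.
Daylight = 2h₀/(2π) × 33.50 h = (1.5278/π) × 33.50 = 16.29 h.

16.29 h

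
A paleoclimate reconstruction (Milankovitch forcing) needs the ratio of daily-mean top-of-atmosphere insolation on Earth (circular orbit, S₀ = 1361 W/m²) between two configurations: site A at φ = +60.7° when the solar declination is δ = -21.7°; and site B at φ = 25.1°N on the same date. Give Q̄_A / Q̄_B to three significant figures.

Q̄_A / Q̄_B ≈ 0.112

— Configuration A (φ=+60.7°):
cos H₀ = −tan(+60.7°) tan(-21.700°) = 0.7091, H₀ = 0.7825 rad.
Bracket: H₀ sin φ sin δ + cos φ cos δ sin H₀ = 0.7825×0.87207×-0.36975 + 0.48938×0.92913×0.70507 = -0.252315 + 0.320594 = 0.068279.
Q̄ = (S₀/π) × [bracket] = (1361/π) × 0.068279 = 29.580 W/m².
— Configuration B (φ=+25.1°):
cos H₀ = −tan(+25.1°) tan(-21.700°) = 0.1864, H₀ = 1.3833 rad.
Bracket: H₀ sin φ sin δ + cos φ cos δ sin H₀ = 1.3833×0.42420×-0.36975 + 0.90557×0.92913×0.98247 = -0.216968 + 0.826643 = 0.609675.
Q̄ = (S₀/π) × [bracket] = (1361/π) × 0.609675 = 264.12 W/m².
Ratio Q̄_A / Q̄_B = 29.580 / 264.12 = 0.1120.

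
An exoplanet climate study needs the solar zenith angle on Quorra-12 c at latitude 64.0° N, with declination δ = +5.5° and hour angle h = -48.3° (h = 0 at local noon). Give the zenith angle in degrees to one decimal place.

cos θ_z = sin φ sin δ + cos φ cos δ cos h = 0.086146 + 0.290275 = 0.376421.
θ_z = arccos(0.376421) = 67.9°.

θ_z = 67.9°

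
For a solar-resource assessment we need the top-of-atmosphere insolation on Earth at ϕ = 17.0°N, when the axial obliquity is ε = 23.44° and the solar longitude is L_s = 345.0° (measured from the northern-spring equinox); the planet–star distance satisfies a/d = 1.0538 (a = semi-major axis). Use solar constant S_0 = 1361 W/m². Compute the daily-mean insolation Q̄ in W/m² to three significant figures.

Solar declination: sin δ = sin ε · sin L_s = sin 23.44° × sin 345.0° = -0.10296, so δ = -5.909°.
cos h₀ = −tan(+17.0°) tan(-5.909°) = 0.0316, h₀ = 1.5391 rad.
Bracket: h₀ sin ϕ sin δ + cos ϕ cos δ sin h₀ = 1.5391×0.29237×-0.10296 + 0.95630×0.99469×0.99950 = -0.046331 + 0.950746 = 0.904415.
Inverse-square distance factor (a/d)² = 1.0538² = 1.110494.
Q̄ = (S_0/π) × 1.110494 × [bracket] = (1361/π) × 1.110494 × 0.904415 = 435.1 W/m².

Q̄ ≈ 435 W/m²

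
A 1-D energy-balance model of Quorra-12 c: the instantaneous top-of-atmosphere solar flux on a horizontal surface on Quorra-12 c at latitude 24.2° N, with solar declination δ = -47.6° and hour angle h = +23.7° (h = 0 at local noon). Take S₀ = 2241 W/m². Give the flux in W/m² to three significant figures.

cos θ_z = sin φ sin δ + cos φ cos δ cos h = -0.302710 + 0.563173 = 0.260463.
Flux = S₀ · cos θ_z = 2241 × 0.260463 = 583.7 W/m².

584 W/m²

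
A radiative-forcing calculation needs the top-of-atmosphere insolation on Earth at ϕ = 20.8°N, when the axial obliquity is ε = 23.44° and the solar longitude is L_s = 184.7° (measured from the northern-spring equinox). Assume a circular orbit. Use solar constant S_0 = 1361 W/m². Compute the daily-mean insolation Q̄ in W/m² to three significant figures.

Q̄ ≈ 397 W/m²

Solar declination: sin δ = sin ε · sin L_s = sin 23.44° × sin 184.7° = -0.03259, so δ = -1.868°.
cos h₀ = −tan(+20.8°) tan(-1.868°) = 0.0124, h₀ = 1.5584 rad.
Bracket: h₀ sin ϕ sin δ + cos ϕ cos δ sin h₀ = 1.5584×0.35511×-0.03259 + 0.93483×0.99947×0.99992 = -0.018035 + 0.934260 = 0.916225.
Q̄ = (S_0/π) × [bracket] = (1361/π) × 0.916225 = 396.9 W/m².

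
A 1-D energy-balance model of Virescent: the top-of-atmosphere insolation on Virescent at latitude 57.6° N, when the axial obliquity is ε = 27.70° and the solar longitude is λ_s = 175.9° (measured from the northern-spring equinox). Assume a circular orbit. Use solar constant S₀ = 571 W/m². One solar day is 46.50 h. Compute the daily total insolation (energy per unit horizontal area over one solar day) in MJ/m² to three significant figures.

17.7 MJ/m²

Solar declination: sin δ = sin ε · sin λ_s = sin 27.70° × sin 175.9° = 0.03324, so δ = +1.905°.
cos H₀ = −tan(+57.6°) tan(+1.905°) = -0.0524, H₀ = 1.6232 rad.
Bracket: H₀ sin φ sin δ + cos φ cos δ sin H₀ = 1.6232×0.84433×0.03324 + 0.53583×0.99945×0.99863 = 0.045556 + 0.534802 = 0.580358.
Q̄ = (S₀/π) × [bracket] = (571/π) × 0.580358 = 105.48 W/m².
Daily total = Q̄ × 46.50 h × 3600 s/h = 105.48 × 46.50 × 3600 / 10⁶ = 17.66 MJ/m².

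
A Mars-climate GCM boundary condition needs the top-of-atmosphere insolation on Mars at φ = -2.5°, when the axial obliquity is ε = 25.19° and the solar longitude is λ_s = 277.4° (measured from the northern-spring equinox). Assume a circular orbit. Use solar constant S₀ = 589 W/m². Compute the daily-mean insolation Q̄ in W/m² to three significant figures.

Solar declination: sin δ = sin ε · sin λ_s = sin 25.19° × sin 277.4° = -0.42208, so δ = -24.966°.
cos H₀ = −tan(-2.5°) tan(-24.966°) = -0.0203, H₀ = 1.5911 rad.
Bracket: H₀ sin φ sin δ + cos φ cos δ sin H₀ = 1.5911×-0.04362×-0.42208 + 0.99905×0.90656×0.99979 = 0.029294 + 0.905509 = 0.934803.
Q̄ = (S₀/π) × [bracket] = (589/π) × 0.934803 = 175.3 W/m².

Q̄ ≈ 175 W/m²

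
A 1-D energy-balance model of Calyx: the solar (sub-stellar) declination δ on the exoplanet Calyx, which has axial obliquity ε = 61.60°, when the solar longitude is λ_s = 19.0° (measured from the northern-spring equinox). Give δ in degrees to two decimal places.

δ = +16.64°

sin δ = sin ε · sin λ_s = sin 61.60° × sin 19.0° = 0.286386.
δ = arcsin(0.286386) = +16.64°.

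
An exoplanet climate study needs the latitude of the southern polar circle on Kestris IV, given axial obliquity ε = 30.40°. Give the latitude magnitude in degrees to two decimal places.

The polar circle is the lowest latitude that experiences at least one full rotation of continuous darkness at the northern-summer solstice; it lies at |φ| = 90° − ε = 90° − 30.40° = 59.60°.

59.60°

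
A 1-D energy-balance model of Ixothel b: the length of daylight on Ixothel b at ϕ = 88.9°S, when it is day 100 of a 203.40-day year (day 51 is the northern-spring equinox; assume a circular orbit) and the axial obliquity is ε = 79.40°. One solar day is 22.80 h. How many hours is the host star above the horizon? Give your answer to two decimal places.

0.00 h

Solar longitude: L_s = 360° × (100 − 51)/203.40 = 86.726°.
sin δ = sin 79.40° × sin 86.726° = 0.98133, so δ = +78.911°.
cos h₀ = −tan ϕ · tan δ = 265.7355 ≥ 1, so the host star never rises (polar night) and h₀ = 0.
Daylight = 2h₀/(2π) × 22.80 h = (0.0000/π) × 22.80 = 0.00 h.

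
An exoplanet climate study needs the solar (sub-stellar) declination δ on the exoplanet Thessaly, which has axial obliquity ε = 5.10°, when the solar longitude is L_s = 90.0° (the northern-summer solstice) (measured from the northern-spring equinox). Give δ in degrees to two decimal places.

δ = +5.10°

sin δ = sin ε · sin L_s = sin 5.10° × sin 90.0° = 0.088894.
δ = arcsin(0.088894) = +5.10°.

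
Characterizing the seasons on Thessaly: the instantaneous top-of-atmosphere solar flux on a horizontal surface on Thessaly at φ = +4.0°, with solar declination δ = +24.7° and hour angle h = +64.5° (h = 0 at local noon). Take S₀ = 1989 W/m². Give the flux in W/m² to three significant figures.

834 W/m²

cos θ_z = sin φ sin δ + cos φ cos δ cos h = 0.029149 + 0.390170 = 0.419319.
Flux = S₀ · cos θ_z = 1989 × 0.419319 = 834.0 W/m².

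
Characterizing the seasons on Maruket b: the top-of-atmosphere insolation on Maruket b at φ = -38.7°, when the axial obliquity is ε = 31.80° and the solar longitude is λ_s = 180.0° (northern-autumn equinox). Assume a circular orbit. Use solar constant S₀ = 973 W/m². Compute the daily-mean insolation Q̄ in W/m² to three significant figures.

Q̄ ≈ 242 W/m²

Solar declination: sin δ = sin ε · sin λ_s = sin 31.80° × sin 180.0° = 0.00000, so δ = +0.000°.
cos H₀ = −tan(-38.7°) tan(+0.000°) = 0.0000, H₀ = 1.5708 rad.
Bracket: H₀ sin φ sin δ + cos φ cos δ sin H₀ = 1.5708×-0.62524×0.00000 + 0.78043×1.00000×1.00000 = -0.000000 + 0.780430 = 0.780430.
Q̄ = (S₀/π) × [bracket] = (973/π) × 0.780430 = 241.7 W/m².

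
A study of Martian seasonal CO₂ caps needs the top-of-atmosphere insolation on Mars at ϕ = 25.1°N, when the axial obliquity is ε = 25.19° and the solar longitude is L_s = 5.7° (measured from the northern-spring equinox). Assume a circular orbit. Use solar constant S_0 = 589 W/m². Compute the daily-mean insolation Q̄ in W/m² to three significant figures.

Q̄ ≈ 175 W/m²

Solar declination: sin δ = sin ε · sin L_s = sin 25.19° × sin 5.7° = 0.04227, so δ = +2.423°.
cos h₀ = −tan(+25.1°) tan(+2.423°) = -0.0198, h₀ = 1.5906 rad.
Bracket: h₀ sin ϕ sin δ + cos ϕ cos δ sin h₀ = 1.5906×0.42420×0.04227 + 0.90557×0.99911×0.99980 = 0.028521 + 0.904583 = 0.933104.
Q̄ = (S_0/π) × [bracket] = (589/π) × 0.933104 = 174.9 W/m².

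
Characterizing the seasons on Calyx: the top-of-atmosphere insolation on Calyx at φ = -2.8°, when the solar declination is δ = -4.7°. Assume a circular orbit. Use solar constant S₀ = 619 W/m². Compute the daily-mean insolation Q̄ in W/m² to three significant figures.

Q̄ ≈ 197 W/m²

cos H₀ = −tan(-2.8°) tan(-4.700°) = -0.0040, H₀ = 1.5748 rad.
Bracket: H₀ sin φ sin δ + cos φ cos δ sin H₀ = 1.5748×-0.04885×-0.08194 + 0.99881×0.99664×0.99999 = 0.006304 + 0.995444 = 1.001748.
Q̄ = (S₀/π) × [bracket] = (619/π) × 1.001748 = 197.4 W/m².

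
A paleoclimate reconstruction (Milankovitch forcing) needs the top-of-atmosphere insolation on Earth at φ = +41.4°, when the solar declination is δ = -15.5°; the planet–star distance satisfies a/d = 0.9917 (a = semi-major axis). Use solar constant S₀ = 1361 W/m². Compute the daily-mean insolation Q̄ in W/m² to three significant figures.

cos H₀ = −tan(+41.4°) tan(-15.500°) = 0.2445, H₀ = 1.3238 rad.
Bracket: H₀ sin φ sin δ + cos φ cos δ sin H₀ = 1.3238×0.66131×-0.26724 + 0.75011×0.96363×0.96965 = -0.233953 + 0.700891 = 0.466938.
Inverse-square distance factor (a/d)² = 0.9917² = 0.983469.
Q̄ = (S₀/π) × 0.983469 × [bracket] = (1361/π) × 0.983469 × 0.466938 = 198.9 W/m².

Q̄ ≈ 199 W/m²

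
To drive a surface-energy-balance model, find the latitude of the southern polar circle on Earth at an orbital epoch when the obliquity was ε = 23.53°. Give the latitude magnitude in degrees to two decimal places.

The polar circle is the lowest latitude that experiences at least one full rotation of continuous darkness at the northern-summer solstice; it lies at |φ| = 90° − ε = 90° − 23.53° = 66.47°.

66.47°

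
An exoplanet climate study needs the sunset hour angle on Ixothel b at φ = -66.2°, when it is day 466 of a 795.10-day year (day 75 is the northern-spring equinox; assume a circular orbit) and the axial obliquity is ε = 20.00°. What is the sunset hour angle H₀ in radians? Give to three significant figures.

H₀ = 1.53 rad

Solar longitude: λ_s = 360° × (466 − 75)/795.10 = 177.034°.
sin δ = sin 20.00° × sin 177.034° = 0.01770, so δ = +1.014°.
cos H₀ = −tan φ · tan δ = −tan(-66.2°) × tan(+1.014°) = 0.0401, so H₀ = 1.5307 rad = 87.70°.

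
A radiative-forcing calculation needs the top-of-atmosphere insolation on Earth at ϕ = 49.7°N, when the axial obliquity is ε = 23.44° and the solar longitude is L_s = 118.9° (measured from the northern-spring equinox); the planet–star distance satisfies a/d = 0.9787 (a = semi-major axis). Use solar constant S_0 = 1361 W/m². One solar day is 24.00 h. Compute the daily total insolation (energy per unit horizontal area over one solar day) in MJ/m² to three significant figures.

38.8 MJ/m²

Solar declination: sin δ = sin ε · sin L_s = sin 23.44° × sin 118.9° = 0.34825, so δ = +20.380°.
cos h₀ = −tan(+49.7°) tan(+20.380°) = -0.4381, h₀ = 2.0242 rad.
Bracket: h₀ sin ϕ sin δ + cos ϕ cos δ sin h₀ = 2.0242×0.76267×0.34825 + 0.64679×0.93740×0.89894 = 0.537627 + 0.545028 = 1.082655.
Inverse-square distance factor (a/d)² = 0.9787² = 0.957854.
Q̄ = (S_0/π) × 0.957854 × [bracket] = (1361/π) × 0.957854 × 1.082655 = 449.26 W/m².
Daily total = Q̄ × 24.00 h × 3600 s/h = 449.26 × 24.00 × 3600 / 10⁶ = 38.82 MJ/m².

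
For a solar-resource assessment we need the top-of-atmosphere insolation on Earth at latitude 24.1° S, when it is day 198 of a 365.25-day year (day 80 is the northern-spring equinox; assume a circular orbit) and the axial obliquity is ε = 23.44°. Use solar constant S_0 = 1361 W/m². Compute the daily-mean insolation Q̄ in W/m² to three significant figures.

Solar longitude: L_s = 360° × (198 − 80)/365.25 = 116.304°.
sin δ = sin 23.44° × sin 116.304° = 0.35660, so δ = +20.892°.
cos h₀ = −tan(-24.1°) tan(+20.892°) = 0.1707, h₀ = 1.3992 rad.
Bracket: h₀ sin ϕ sin δ + cos ϕ cos δ sin h₀ = 1.3992×-0.40833×0.35660 + 0.91283×0.93426×0.98532 = -0.203738 + 0.840301 = 0.636563.
Q̄ = (S_0/π) × [bracket] = (1361/π) × 0.636563 = 275.8 W/m².

Q̄ ≈ 276 W/m²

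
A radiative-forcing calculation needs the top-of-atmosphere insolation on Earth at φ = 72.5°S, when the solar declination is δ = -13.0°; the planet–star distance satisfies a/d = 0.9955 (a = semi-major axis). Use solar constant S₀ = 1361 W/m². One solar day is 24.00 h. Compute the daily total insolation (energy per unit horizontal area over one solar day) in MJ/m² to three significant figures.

26.4 MJ/m²

cos H₀ = −tan(-72.5°) tan(-13.000°) = -0.7322, H₀ = 2.3924 rad.
Bracket: H₀ sin φ sin δ + cos φ cos δ sin H₀ = 2.3924×-0.95372×-0.22495 + 0.30071×0.97437×0.68107 = 0.513264 + 0.199555 = 0.712819.
Inverse-square distance factor (a/d)² = 0.9955² = 0.991020.
Q̄ = (S₀/π) × 0.991020 × [bracket] = (1361/π) × 0.991020 × 0.712819 = 306.03 W/m².
Daily total = Q̄ × 24.00 h × 3600 s/h = 306.03 × 24.00 × 3600 / 10⁶ = 26.44 MJ/m².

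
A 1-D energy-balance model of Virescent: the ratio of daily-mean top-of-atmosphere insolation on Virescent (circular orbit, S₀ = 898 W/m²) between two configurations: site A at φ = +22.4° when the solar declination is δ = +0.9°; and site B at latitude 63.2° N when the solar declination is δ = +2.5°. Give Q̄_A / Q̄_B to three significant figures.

Q̄_A / Q̄_B ≈ 1.82

— Configuration A (φ=+22.4°):
cos H₀ = −tan(+22.4°) tan(+0.900°) = -0.0065, H₀ = 1.5773 rad.
Bracket: H₀ sin φ sin δ + cos φ cos δ sin H₀ = 1.5773×0.38107×0.01571 + 0.92455×0.99988×0.99998 = 0.009443 + 0.924421 = 0.933864.
Q̄ = (S₀/π) × [bracket] = (898/π) × 0.933864 = 266.94 W/m².
— Configuration B (φ=+63.2°):
cos H₀ = −tan(+63.2°) tan(+2.500°) = -0.0864, H₀ = 1.6573 rad.
Bracket: H₀ sin φ sin δ + cos φ cos δ sin H₀ = 1.6573×0.89259×0.04362 + 0.45088×0.99905×0.99626 = 0.064527 + 0.448767 = 0.513294.
Q̄ = (S₀/π) × [bracket] = (898/π) × 0.513294 = 146.72 W/m².
Ratio Q̄_A / Q̄_B = 266.94 / 146.72 = 1.819.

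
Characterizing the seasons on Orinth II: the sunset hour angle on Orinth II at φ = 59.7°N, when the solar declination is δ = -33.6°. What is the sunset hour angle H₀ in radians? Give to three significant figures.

H₀ = 0.00 rad

cos H₀ = −tan φ · tan δ = 1.1370 ≥ 1, so the host star never rises (polar night) and H₀ = 0.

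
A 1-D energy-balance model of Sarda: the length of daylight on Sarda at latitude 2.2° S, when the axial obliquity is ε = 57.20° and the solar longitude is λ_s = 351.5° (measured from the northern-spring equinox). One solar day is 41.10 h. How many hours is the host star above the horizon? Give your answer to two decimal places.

20.61 h

Solar declination: sin δ = sin ε · sin λ_s = sin 57.20° × sin 351.5° = -0.12424, so δ = -7.137°.
cos H₀ = −tan φ · tan δ = −tan(-2.2°) × tan(-7.137°) = -0.0048, so H₀ = 1.5756 rad = 90.28°.
Daylight = 2H₀/(2π) × 41.10 h = (1.5756/π) × 41.10 = 20.61 h.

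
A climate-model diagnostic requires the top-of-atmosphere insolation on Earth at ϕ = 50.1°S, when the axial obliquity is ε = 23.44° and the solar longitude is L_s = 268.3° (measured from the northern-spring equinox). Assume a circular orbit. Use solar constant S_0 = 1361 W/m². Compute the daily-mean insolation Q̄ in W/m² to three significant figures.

Q̄ ≈ 498 W/m²

Solar declination: sin δ = sin ε · sin L_s = sin 23.44° × sin 268.3° = -0.39761, so δ = -23.429°.
cos h₀ = −tan(-50.1°) tan(-23.429°) = -0.5183, h₀ = 2.1156 rad.
Bracket: h₀ sin ϕ sin δ + cos ϕ cos δ sin h₀ = 2.1156×-0.76717×-0.39761 + 0.64145×0.91755×0.85522 = 0.645331 + 0.503350 = 1.148681.
Q̄ = (S_0/π) × [bracket] = (1361/π) × 1.148681 = 497.6 W/m².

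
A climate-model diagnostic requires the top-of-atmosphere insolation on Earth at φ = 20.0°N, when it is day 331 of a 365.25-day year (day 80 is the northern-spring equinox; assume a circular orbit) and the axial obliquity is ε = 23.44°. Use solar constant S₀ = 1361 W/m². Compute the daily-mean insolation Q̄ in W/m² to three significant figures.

Q̄ ≈ 297 W/m²

Solar longitude: λ_s = 360° × (331 − 80)/365.25 = 247.392°.
sin δ = sin 23.44° × sin 247.392° = -0.36722, so δ = -21.544°.
cos H₀ = −tan(+20.0°) tan(-21.544°) = 0.1437, H₀ = 1.4266 rad.
Bracket: H₀ sin φ sin δ + cos φ cos δ sin H₀ = 1.4266×0.34202×-0.36722 + 0.93969×0.93013×0.98962 = -0.179176 + 0.864961 = 0.685785.
Q̄ = (S₀/π) × [bracket] = (1361/π) × 0.685785 = 297.1 W/m².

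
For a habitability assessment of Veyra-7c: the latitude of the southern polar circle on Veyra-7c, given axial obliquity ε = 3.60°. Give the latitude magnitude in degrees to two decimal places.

86.40°

The polar circle is the lowest latitude that experiences at least one full rotation of continuous darkness at the northern-summer solstice; it lies at |φ| = 90° − ε = 90° − 3.60° = 86.40°.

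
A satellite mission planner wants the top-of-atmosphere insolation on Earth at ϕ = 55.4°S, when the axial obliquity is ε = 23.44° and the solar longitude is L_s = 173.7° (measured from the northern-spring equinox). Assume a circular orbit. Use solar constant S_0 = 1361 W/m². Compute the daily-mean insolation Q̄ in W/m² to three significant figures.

Q̄ ≈ 222 W/m²

Solar declination: sin δ = sin ε · sin L_s = sin 23.44° × sin 173.7° = 0.04365, so δ = +2.502°.
cos h₀ = −tan(-55.4°) tan(+2.502°) = 0.0633, h₀ = 1.5074 rad.
Bracket: h₀ sin ϕ sin δ + cos ϕ cos δ sin h₀ = 1.5074×-0.82314×0.04365 + 0.56784×0.99905×0.99799 = -0.054161 + 0.566160 = 0.511999.
Q̄ = (S_0/π) × [bracket] = (1361/π) × 0.511999 = 221.8 W/m².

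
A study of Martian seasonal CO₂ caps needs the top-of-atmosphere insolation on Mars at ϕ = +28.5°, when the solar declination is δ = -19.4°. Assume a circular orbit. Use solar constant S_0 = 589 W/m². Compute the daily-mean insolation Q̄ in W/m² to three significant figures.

cos h₀ = −tan(+28.5°) tan(-19.400°) = 0.1912, h₀ = 1.3784 rad.
Bracket: h₀ sin ϕ sin δ + cos ϕ cos δ sin h₀ = 1.3784×0.47716×-0.33216 + 0.87882×0.94322×0.98155 = -0.218467 + 0.813627 = 0.595160.
Q̄ = (S_0/π) × [bracket] = (589/π) × 0.595160 = 111.6 W/m².

Q̄ ≈ 112 W/m²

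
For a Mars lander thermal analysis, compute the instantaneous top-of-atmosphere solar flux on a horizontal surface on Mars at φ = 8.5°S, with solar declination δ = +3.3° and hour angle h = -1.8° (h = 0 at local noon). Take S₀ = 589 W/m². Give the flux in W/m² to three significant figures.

cos θ_z = sin φ sin δ + cos φ cos δ cos h = -0.008509 + 0.986889 = 0.978380.
Flux = S₀ · cos θ_z = 589 × 0.978380 = 576.3 W/m².

576 W/m²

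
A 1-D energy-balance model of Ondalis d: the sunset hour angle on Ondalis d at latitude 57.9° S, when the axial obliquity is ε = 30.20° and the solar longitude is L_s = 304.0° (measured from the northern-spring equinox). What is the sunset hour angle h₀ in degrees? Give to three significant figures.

Solar declination: sin δ = sin ε · sin L_s = sin 30.20° × sin 304.0° = -0.41702, so δ = -24.647°.
cos h₀ = −tan ϕ · tan δ = −tan(-57.9°) × tan(-24.647°) = -0.7314, so h₀ = 2.3912 rad = 137.01°.

h₀ = 137°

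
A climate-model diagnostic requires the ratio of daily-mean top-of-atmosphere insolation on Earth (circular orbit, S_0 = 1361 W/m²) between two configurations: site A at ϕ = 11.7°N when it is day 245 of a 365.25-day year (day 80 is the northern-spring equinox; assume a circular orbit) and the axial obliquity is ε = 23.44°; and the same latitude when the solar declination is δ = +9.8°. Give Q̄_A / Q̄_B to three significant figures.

Q̄_A / Q̄_B ≈ 0.991

— Configuration A (ϕ=+11.7°):
Solar longitude: L_s = 360° × (245 − 80)/365.25 = 162.628°.
sin δ = sin 23.44° × sin 162.628° = 0.11877, so δ = +6.821°.
cos h₀ = −tan(+11.7°) tan(+6.821°) = -0.0248, h₀ = 1.5956 rad.
Bracket: h₀ sin ϕ sin δ + cos ϕ cos δ sin h₀ = 1.5956×0.20279×0.11877 + 0.97922×0.99292×0.99969 = 0.038431 + 0.971986 = 1.010417.
Q̄ = (S_0/π) × [bracket] = (1361/π) × 1.010417 = 437.73 W/m².
— Configuration B (ϕ=+11.7°):
cos h₀ = −tan(+11.7°) tan(+9.800°) = -0.0358, h₀ = 1.6066 rad.
Bracket: h₀ sin ϕ sin δ + cos ϕ cos δ sin h₀ = 1.6066×0.20279×0.17021 + 0.97922×0.98541×0.99936 = 0.055455 + 0.964316 = 1.019771.
Q̄ = (S_0/π) × [bracket] = (1361/π) × 1.019771 = 441.78 W/m².
Ratio Q̄_A / Q̄_B = 437.73 / 441.78 = 0.9908.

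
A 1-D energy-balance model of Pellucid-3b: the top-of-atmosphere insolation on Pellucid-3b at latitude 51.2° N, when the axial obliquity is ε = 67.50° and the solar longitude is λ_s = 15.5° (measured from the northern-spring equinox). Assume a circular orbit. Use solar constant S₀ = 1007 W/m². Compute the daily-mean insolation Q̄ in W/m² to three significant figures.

Solar declination: sin δ = sin ε · sin λ_s = sin 67.50° × sin 15.5° = 0.24690, so δ = +14.294°.
cos H₀ = −tan(+51.2°) tan(+14.294°) = -0.3169, H₀ = 1.8932 rad.
Bracket: H₀ sin φ sin δ + cos φ cos δ sin H₀ = 1.8932×0.77934×0.24690 + 0.62660×0.96904×0.94846 = 0.364288 + 0.575905 = 0.940193.
Q̄ = (S₀/π) × [bracket] = (1007/π) × 0.940193 = 301.4 W/m².

Q̄ ≈ 301 W/m²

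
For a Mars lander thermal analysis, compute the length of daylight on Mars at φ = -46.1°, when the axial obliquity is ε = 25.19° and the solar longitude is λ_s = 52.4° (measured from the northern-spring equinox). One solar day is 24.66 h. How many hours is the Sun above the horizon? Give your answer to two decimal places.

9.34 h

Solar declination: sin δ = sin ε · sin λ_s = sin 25.19° × sin 52.4° = 0.33722, so δ = +19.707°.
cos H₀ = −tan φ · tan δ = −tan(-46.1°) × tan(+19.707°) = 0.3722, so H₀ = 1.1894 rad = 68.15°.
Daylight = 2H₀/(2π) × 24.66 h = (1.1894/π) × 24.66 = 9.34 h.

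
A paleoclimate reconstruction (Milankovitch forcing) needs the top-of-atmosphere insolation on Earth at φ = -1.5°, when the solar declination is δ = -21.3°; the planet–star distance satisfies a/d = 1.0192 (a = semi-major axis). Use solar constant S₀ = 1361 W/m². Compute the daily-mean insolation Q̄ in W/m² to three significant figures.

cos H₀ = −tan(-1.5°) tan(-21.300°) = -0.0102, H₀ = 1.5810 rad.
Bracket: H₀ sin φ sin δ + cos φ cos δ sin H₀ = 1.5810×-0.02618×-0.36325 + 0.99966×0.93169×0.99995 = 0.015035 + 0.931327 = 0.946362.
Inverse-square distance factor (a/d)² = 1.0192² = 1.038769.
Q̄ = (S₀/π) × 1.038769 × [bracket] = (1361/π) × 1.038769 × 0.946362 = 425.9 W/m².

Q̄ ≈ 426 W/m²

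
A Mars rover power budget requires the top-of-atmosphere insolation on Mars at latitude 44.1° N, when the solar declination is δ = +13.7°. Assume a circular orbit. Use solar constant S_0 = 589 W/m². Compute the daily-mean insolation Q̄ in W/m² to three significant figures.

cos h₀ = −tan(+44.1°) tan(+13.700°) = -0.2362, h₀ = 1.8093 rad.
Bracket: h₀ sin ϕ sin δ + cos ϕ cos δ sin h₀ = 1.8093×0.69591×0.23684 + 0.71813×0.97155×0.97170 = 0.298208 + 0.677954 = 0.976162.
Q̄ = (S_0/π) × [bracket] = (589/π) × 0.976162 = 183.0 W/m².

Q̄ ≈ 183 W/m²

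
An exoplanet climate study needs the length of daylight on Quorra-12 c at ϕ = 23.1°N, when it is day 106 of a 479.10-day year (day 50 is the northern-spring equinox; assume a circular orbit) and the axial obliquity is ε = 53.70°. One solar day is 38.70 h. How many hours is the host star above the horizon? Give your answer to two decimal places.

Solar longitude: L_s = 360° × (106 − 50)/479.10 = 42.079°.
sin δ = sin 53.70° × sin 42.079° = 0.54010, so δ = +32.690°.
cos h₀ = −tan ϕ · tan δ = −tan(+23.1°) × tan(+32.690°) = -0.2737, so h₀ = 1.8481 rad = 105.89°.
Daylight = 2h₀/(2π) × 38.70 h = (1.8481/π) × 38.70 = 22.77 h.

22.77 h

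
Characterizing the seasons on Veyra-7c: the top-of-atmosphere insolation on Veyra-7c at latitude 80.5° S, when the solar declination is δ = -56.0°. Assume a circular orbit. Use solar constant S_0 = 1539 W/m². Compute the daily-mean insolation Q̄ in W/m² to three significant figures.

Q̄ ≈ 1.26e+03 W/m²

cos h₀ = −tan(-80.5°) tan(-56.000°) = -8.8594 ≤ −1 ⇒ polar day, h₀ = π.
Bracket: h₀ sin ϕ sin δ + cos ϕ cos δ sin h₀ = 3.1416×-0.98629×-0.82904 + 0.16505×0.55919×0.00000 = 2.568804 + 0.000000 = 2.568804.
Q̄ = (S_0/π) × [bracket] = (1539/π) × 2.568804 = 1258 W/m².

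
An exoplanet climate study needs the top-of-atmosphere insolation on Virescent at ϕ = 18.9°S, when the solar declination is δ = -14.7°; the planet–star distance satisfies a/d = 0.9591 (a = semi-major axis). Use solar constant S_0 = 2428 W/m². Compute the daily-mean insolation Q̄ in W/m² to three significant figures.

cos h₀ = −tan(-18.9°) tan(-14.700°) = -0.0898, h₀ = 1.6607 rad.
Bracket: h₀ sin ϕ sin δ + cos ϕ cos δ sin h₀ = 1.6607×-0.32392×-0.25376 + 0.94609×0.96727×0.99596 = 0.136506 + 0.911427 = 1.047933.
Inverse-square distance factor (a/d)² = 0.9591² = 0.919873.
Q̄ = (S_0/π) × 0.919873 × [bracket] = (2428/π) × 0.919873 × 1.047933 = 745.0 W/m².

Q̄ ≈ 745 W/m²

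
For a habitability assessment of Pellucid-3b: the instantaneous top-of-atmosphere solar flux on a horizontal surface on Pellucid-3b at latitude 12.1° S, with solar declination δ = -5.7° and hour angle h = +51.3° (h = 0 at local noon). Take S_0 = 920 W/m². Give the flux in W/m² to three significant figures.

579 W/m²

cos θ_z = sin ϕ sin δ + cos ϕ cos δ cos h = 0.020819 + 0.608329 = 0.629148.
Flux = S_0 · cos θ_z = 920 × 0.629148 = 578.8 W/m².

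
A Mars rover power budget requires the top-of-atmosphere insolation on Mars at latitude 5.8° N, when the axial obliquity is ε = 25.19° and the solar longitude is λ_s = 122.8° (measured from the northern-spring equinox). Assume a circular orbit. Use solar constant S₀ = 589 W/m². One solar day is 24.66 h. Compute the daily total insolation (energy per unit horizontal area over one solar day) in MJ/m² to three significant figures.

16.4 MJ/m²

Solar declination: sin δ = sin ε · sin λ_s = sin 25.19° × sin 122.8° = 0.35776, so δ = +20.963°.
cos H₀ = −tan(+5.8°) tan(+20.963°) = -0.0389, H₀ = 1.6097 rad.
Bracket: H₀ sin φ sin δ + cos φ cos δ sin H₀ = 1.6097×0.10106×0.35776 + 0.99488×0.93381×0.99924 = 0.058199 + 0.928323 = 0.986522.
Q̄ = (S₀/π) × [bracket] = (589/π) × 0.986522 = 184.96 W/m².
Daily total = Q̄ × 24.66 h × 3600 s/h = 184.96 × 24.66 × 3600 / 10⁶ = 16.42 MJ/m².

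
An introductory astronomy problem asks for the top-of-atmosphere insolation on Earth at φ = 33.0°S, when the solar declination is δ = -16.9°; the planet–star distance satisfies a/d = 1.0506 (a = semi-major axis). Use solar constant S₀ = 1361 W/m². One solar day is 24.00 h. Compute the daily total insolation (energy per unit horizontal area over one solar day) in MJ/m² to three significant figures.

cos H₀ = −tan(-33.0°) tan(-16.900°) = -0.1973, H₀ = 1.7694 rad.
Bracket: H₀ sin φ sin δ + cos φ cos δ sin H₀ = 1.7694×-0.54464×-0.29070 + 0.83867×0.95681×0.98034 = 0.280144 + 0.786672 = 1.066816.
Inverse-square distance factor (a/d)² = 1.0506² = 1.103760.
Q̄ = (S₀/π) × 1.103760 × [bracket] = (1361/π) × 1.103760 × 1.066816 = 510.12 W/m².
Daily total = Q̄ × 24.00 h × 3600 s/h = 510.12 × 24.00 × 3600 / 10⁶ = 44.07 MJ/m².

44.1 MJ/m²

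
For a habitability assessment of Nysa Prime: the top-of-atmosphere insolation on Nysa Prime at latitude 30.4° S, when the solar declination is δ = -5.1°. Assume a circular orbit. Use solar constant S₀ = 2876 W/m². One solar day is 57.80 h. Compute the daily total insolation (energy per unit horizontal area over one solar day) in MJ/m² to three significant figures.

cos H₀ = −tan(-30.4°) tan(-5.100°) = -0.0524, H₀ = 1.6232 rad.
Bracket: H₀ sin φ sin δ + cos φ cos δ sin H₀ = 1.6232×-0.50603×-0.08889 + 0.86251×0.99604×0.99863 = 0.073013 + 0.857918 = 0.930931.
Q̄ = (S₀/π) × [bracket] = (2876/π) × 0.930931 = 852.23 W/m².
Daily total = Q̄ × 57.80 h × 3600 s/h = 852.23 × 57.80 × 3600 / 10⁶ = 177.3 MJ/m².

177 MJ/m²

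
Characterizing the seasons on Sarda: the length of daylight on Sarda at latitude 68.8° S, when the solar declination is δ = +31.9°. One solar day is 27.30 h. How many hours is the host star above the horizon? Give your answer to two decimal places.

0.00 h

cos H₀ = −tan φ · tan δ = 1.6048 ≥ 1, so the host star never rises (polar night) and H₀ = 0.
Daylight = 2H₀/(2π) × 27.30 h = (0.0000/π) × 27.30 = 0.00 h.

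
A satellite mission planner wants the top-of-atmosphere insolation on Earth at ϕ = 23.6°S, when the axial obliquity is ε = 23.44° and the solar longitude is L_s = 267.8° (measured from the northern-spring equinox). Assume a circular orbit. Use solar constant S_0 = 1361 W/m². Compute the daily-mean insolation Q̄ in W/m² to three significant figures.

Q̄ ≈ 479 W/m²

Solar declination: sin δ = sin ε · sin L_s = sin 23.44° × sin 267.8° = -0.39750, so δ = -23.422°.
cos h₀ = −tan(-23.6°) tan(-23.422°) = -0.1893, h₀ = 1.7612 rad.
Bracket: h₀ sin ϕ sin δ + cos ϕ cos δ sin h₀ = 1.7612×-0.40035×-0.39750 + 0.91636×0.91760×0.98193 = 0.280276 + 0.825658 = 1.105934.
Q̄ = (S_0/π) × [bracket] = (1361/π) × 1.105934 = 479.1 W/m².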